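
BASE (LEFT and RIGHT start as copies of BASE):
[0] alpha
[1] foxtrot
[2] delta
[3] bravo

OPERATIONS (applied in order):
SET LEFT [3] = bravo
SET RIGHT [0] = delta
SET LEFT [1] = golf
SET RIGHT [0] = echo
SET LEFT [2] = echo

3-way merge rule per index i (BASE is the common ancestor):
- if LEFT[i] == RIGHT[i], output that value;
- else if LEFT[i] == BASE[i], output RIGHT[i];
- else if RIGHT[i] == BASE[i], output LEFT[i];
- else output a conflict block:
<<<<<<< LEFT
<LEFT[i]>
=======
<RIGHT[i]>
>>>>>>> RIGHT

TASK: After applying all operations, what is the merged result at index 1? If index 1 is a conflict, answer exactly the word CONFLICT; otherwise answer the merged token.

Final LEFT:  [alpha, golf, echo, bravo]
Final RIGHT: [echo, foxtrot, delta, bravo]
i=0: L=alpha=BASE, R=echo -> take RIGHT -> echo
i=1: L=golf, R=foxtrot=BASE -> take LEFT -> golf
i=2: L=echo, R=delta=BASE -> take LEFT -> echo
i=3: L=bravo R=bravo -> agree -> bravo
Index 1 -> golf

Answer: golf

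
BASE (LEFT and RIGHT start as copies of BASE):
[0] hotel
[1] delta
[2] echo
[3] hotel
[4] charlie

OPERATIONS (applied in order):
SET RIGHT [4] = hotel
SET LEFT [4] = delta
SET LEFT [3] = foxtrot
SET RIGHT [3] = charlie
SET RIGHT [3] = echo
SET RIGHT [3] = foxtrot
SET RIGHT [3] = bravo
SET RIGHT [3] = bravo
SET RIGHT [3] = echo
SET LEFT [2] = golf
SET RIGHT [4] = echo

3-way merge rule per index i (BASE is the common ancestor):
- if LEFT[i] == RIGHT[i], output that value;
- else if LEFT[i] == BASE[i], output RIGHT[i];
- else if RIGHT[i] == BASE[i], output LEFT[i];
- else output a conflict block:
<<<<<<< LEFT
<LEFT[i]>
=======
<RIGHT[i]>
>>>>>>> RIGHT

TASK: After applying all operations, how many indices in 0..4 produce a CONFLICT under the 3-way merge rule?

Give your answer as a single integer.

Final LEFT:  [hotel, delta, golf, foxtrot, delta]
Final RIGHT: [hotel, delta, echo, echo, echo]
i=0: L=hotel R=hotel -> agree -> hotel
i=1: L=delta R=delta -> agree -> delta
i=2: L=golf, R=echo=BASE -> take LEFT -> golf
i=3: BASE=hotel L=foxtrot R=echo all differ -> CONFLICT
i=4: BASE=charlie L=delta R=echo all differ -> CONFLICT
Conflict count: 2

Answer: 2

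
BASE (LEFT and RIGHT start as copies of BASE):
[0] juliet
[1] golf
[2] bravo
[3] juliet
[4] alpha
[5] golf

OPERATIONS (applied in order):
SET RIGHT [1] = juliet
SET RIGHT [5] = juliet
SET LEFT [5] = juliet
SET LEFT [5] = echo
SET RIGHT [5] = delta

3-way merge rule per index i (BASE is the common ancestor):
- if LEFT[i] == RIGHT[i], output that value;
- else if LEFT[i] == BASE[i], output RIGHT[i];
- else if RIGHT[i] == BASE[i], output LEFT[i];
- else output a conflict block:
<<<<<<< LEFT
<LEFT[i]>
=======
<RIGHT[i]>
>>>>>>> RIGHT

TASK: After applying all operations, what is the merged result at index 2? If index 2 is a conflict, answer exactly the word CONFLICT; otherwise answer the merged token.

Final LEFT:  [juliet, golf, bravo, juliet, alpha, echo]
Final RIGHT: [juliet, juliet, bravo, juliet, alpha, delta]
i=0: L=juliet R=juliet -> agree -> juliet
i=1: L=golf=BASE, R=juliet -> take RIGHT -> juliet
i=2: L=bravo R=bravo -> agree -> bravo
i=3: L=juliet R=juliet -> agree -> juliet
i=4: L=alpha R=alpha -> agree -> alpha
i=5: BASE=golf L=echo R=delta all differ -> CONFLICT
Index 2 -> bravo

Answer: bravo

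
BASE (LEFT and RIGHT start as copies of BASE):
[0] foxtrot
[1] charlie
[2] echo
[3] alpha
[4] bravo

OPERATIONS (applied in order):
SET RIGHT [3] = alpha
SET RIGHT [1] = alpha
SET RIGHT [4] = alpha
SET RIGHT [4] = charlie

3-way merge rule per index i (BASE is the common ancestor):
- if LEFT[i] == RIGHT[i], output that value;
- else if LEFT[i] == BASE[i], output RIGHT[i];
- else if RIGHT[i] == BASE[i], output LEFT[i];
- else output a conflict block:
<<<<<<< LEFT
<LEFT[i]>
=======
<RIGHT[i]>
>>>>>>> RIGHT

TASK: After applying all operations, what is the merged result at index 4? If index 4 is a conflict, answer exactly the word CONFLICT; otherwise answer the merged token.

Answer: charlie

Derivation:
Final LEFT:  [foxtrot, charlie, echo, alpha, bravo]
Final RIGHT: [foxtrot, alpha, echo, alpha, charlie]
i=0: L=foxtrot R=foxtrot -> agree -> foxtrot
i=1: L=charlie=BASE, R=alpha -> take RIGHT -> alpha
i=2: L=echo R=echo -> agree -> echo
i=3: L=alpha R=alpha -> agree -> alpha
i=4: L=bravo=BASE, R=charlie -> take RIGHT -> charlie
Index 4 -> charlie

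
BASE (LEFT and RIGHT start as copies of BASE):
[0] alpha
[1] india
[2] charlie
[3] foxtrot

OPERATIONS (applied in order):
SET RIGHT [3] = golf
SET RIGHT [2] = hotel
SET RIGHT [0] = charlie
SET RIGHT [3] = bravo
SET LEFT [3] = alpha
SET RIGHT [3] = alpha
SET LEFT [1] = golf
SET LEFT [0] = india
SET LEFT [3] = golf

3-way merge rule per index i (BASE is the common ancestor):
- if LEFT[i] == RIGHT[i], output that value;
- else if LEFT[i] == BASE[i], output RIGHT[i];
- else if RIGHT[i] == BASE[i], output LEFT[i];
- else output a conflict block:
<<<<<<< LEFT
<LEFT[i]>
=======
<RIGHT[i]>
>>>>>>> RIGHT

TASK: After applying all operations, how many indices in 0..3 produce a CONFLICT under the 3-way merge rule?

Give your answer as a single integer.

Final LEFT:  [india, golf, charlie, golf]
Final RIGHT: [charlie, india, hotel, alpha]
i=0: BASE=alpha L=india R=charlie all differ -> CONFLICT
i=1: L=golf, R=india=BASE -> take LEFT -> golf
i=2: L=charlie=BASE, R=hotel -> take RIGHT -> hotel
i=3: BASE=foxtrot L=golf R=alpha all differ -> CONFLICT
Conflict count: 2

Answer: 2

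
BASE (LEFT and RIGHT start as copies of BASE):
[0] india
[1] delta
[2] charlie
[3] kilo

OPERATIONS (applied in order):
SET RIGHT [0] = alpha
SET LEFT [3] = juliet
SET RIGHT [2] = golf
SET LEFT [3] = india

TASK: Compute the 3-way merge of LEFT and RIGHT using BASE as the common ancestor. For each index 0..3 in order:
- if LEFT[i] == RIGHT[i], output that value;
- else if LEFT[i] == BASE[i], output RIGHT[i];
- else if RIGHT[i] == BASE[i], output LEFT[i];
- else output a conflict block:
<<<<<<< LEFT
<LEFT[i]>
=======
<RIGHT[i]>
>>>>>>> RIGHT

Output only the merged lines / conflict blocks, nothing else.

Answer: alpha
delta
golf
india

Derivation:
Final LEFT:  [india, delta, charlie, india]
Final RIGHT: [alpha, delta, golf, kilo]
i=0: L=india=BASE, R=alpha -> take RIGHT -> alpha
i=1: L=delta R=delta -> agree -> delta
i=2: L=charlie=BASE, R=golf -> take RIGHT -> golf
i=3: L=india, R=kilo=BASE -> take LEFT -> india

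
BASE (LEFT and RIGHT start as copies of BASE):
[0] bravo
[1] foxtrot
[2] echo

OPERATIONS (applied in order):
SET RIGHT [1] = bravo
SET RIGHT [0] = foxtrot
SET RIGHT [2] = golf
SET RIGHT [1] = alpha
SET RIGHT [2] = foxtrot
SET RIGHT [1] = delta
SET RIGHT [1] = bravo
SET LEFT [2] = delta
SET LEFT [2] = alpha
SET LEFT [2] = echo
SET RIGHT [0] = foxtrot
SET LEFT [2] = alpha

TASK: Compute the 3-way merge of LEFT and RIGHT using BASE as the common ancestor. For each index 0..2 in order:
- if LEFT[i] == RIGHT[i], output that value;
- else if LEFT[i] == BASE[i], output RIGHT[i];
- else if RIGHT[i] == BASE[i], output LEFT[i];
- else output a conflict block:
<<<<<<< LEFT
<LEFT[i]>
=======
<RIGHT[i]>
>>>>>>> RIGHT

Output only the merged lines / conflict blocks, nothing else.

Final LEFT:  [bravo, foxtrot, alpha]
Final RIGHT: [foxtrot, bravo, foxtrot]
i=0: L=bravo=BASE, R=foxtrot -> take RIGHT -> foxtrot
i=1: L=foxtrot=BASE, R=bravo -> take RIGHT -> bravo
i=2: BASE=echo L=alpha R=foxtrot all differ -> CONFLICT

Answer: foxtrot
bravo
<<<<<<< LEFT
alpha
=======
foxtrot
>>>>>>> RIGHT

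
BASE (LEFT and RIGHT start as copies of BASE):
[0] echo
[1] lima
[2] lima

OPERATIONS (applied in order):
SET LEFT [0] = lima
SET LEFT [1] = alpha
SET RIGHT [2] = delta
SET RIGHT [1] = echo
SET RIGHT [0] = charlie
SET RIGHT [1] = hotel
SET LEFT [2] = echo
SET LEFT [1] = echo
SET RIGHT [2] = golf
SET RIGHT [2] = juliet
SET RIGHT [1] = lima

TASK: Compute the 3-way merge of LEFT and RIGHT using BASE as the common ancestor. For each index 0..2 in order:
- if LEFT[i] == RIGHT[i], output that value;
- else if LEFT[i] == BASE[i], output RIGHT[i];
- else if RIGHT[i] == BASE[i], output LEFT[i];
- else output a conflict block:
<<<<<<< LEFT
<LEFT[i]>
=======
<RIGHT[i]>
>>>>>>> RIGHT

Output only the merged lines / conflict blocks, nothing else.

Final LEFT:  [lima, echo, echo]
Final RIGHT: [charlie, lima, juliet]
i=0: BASE=echo L=lima R=charlie all differ -> CONFLICT
i=1: L=echo, R=lima=BASE -> take LEFT -> echo
i=2: BASE=lima L=echo R=juliet all differ -> CONFLICT

Answer: <<<<<<< LEFT
lima
=======
charlie
>>>>>>> RIGHT
echo
<<<<<<< LEFT
echo
=======
juliet
>>>>>>> RIGHT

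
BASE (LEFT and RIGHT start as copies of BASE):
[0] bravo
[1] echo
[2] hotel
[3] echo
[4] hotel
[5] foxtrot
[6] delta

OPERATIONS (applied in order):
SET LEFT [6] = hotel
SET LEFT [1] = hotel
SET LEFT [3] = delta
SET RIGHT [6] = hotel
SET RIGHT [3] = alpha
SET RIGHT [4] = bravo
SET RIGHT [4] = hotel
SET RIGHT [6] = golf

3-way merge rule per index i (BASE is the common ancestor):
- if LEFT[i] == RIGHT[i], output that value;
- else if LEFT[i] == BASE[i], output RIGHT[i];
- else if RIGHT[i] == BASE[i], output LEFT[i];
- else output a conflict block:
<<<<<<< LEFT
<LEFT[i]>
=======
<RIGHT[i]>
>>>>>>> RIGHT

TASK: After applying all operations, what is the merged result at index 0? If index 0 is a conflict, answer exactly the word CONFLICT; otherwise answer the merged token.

Answer: bravo

Derivation:
Final LEFT:  [bravo, hotel, hotel, delta, hotel, foxtrot, hotel]
Final RIGHT: [bravo, echo, hotel, alpha, hotel, foxtrot, golf]
i=0: L=bravo R=bravo -> agree -> bravo
i=1: L=hotel, R=echo=BASE -> take LEFT -> hotel
i=2: L=hotel R=hotel -> agree -> hotel
i=3: BASE=echo L=delta R=alpha all differ -> CONFLICT
i=4: L=hotel R=hotel -> agree -> hotel
i=5: L=foxtrot R=foxtrot -> agree -> foxtrot
i=6: BASE=delta L=hotel R=golf all differ -> CONFLICT
Index 0 -> bravo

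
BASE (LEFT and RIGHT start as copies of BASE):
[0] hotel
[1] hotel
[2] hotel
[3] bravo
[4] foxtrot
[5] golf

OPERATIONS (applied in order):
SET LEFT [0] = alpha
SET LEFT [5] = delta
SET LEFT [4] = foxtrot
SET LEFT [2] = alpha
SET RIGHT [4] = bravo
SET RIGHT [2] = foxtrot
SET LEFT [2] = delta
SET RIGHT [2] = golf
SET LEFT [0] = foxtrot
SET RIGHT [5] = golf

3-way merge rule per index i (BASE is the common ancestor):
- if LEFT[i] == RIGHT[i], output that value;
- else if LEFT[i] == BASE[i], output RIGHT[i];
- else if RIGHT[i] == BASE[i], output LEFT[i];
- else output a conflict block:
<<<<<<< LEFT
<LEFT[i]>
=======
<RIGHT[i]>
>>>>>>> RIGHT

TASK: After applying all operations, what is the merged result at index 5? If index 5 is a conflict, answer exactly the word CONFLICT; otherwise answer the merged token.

Final LEFT:  [foxtrot, hotel, delta, bravo, foxtrot, delta]
Final RIGHT: [hotel, hotel, golf, bravo, bravo, golf]
i=0: L=foxtrot, R=hotel=BASE -> take LEFT -> foxtrot
i=1: L=hotel R=hotel -> agree -> hotel
i=2: BASE=hotel L=delta R=golf all differ -> CONFLICT
i=3: L=bravo R=bravo -> agree -> bravo
i=4: L=foxtrot=BASE, R=bravo -> take RIGHT -> bravo
i=5: L=delta, R=golf=BASE -> take LEFT -> delta
Index 5 -> delta

Answer: delta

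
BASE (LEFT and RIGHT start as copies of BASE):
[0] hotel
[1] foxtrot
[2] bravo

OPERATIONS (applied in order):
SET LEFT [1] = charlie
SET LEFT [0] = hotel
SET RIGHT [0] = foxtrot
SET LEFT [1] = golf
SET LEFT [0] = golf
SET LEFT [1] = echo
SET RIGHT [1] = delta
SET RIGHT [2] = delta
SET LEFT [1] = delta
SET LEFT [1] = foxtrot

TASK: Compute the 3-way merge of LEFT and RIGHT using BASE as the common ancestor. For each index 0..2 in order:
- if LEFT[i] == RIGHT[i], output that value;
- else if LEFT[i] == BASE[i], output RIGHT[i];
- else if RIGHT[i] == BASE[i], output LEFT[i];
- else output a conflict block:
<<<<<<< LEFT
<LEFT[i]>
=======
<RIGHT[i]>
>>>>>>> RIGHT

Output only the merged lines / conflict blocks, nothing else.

Final LEFT:  [golf, foxtrot, bravo]
Final RIGHT: [foxtrot, delta, delta]
i=0: BASE=hotel L=golf R=foxtrot all differ -> CONFLICT
i=1: L=foxtrot=BASE, R=delta -> take RIGHT -> delta
i=2: L=bravo=BASE, R=delta -> take RIGHT -> delta

Answer: <<<<<<< LEFT
golf
=======
foxtrot
>>>>>>> RIGHT
delta
delta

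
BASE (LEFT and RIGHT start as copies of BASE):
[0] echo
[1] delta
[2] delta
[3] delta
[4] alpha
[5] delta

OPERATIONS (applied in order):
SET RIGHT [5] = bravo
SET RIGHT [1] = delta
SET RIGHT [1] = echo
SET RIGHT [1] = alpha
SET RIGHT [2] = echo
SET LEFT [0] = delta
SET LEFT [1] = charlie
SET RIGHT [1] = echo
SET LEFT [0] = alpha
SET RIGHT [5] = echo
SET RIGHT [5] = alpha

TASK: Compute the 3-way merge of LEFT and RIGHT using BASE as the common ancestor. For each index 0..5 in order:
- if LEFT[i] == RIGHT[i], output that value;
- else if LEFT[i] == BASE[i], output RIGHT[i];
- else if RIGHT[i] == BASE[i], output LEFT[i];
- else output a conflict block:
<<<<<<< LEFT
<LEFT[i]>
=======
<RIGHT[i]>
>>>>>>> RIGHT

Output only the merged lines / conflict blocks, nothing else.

Final LEFT:  [alpha, charlie, delta, delta, alpha, delta]
Final RIGHT: [echo, echo, echo, delta, alpha, alpha]
i=0: L=alpha, R=echo=BASE -> take LEFT -> alpha
i=1: BASE=delta L=charlie R=echo all differ -> CONFLICT
i=2: L=delta=BASE, R=echo -> take RIGHT -> echo
i=3: L=delta R=delta -> agree -> delta
i=4: L=alpha R=alpha -> agree -> alpha
i=5: L=delta=BASE, R=alpha -> take RIGHT -> alpha

Answer: alpha
<<<<<<< LEFT
charlie
=======
echo
>>>>>>> RIGHT
echo
delta
alpha
alpha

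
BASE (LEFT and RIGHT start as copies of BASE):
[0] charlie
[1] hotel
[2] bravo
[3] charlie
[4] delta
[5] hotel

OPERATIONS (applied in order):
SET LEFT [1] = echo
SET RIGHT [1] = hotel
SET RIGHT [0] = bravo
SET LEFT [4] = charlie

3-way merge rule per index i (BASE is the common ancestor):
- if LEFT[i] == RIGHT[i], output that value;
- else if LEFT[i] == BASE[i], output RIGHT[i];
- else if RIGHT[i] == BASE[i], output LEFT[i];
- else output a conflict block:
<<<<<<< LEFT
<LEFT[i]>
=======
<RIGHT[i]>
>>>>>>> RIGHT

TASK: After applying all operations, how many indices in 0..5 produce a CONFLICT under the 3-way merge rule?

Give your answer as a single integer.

Final LEFT:  [charlie, echo, bravo, charlie, charlie, hotel]
Final RIGHT: [bravo, hotel, bravo, charlie, delta, hotel]
i=0: L=charlie=BASE, R=bravo -> take RIGHT -> bravo
i=1: L=echo, R=hotel=BASE -> take LEFT -> echo
i=2: L=bravo R=bravo -> agree -> bravo
i=3: L=charlie R=charlie -> agree -> charlie
i=4: L=charlie, R=delta=BASE -> take LEFT -> charlie
i=5: L=hotel R=hotel -> agree -> hotel
Conflict count: 0

Answer: 0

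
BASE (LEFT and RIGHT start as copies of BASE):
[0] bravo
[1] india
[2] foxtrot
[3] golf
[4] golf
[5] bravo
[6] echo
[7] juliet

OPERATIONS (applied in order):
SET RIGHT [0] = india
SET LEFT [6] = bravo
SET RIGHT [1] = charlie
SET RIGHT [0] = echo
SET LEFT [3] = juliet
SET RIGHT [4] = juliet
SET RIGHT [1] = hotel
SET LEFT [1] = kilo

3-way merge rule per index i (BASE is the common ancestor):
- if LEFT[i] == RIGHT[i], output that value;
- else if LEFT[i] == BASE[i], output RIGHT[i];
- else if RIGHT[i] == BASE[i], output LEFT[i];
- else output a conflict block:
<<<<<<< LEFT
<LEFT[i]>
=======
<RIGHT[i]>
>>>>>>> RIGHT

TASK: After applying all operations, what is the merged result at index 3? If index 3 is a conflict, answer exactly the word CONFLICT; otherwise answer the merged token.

Answer: juliet

Derivation:
Final LEFT:  [bravo, kilo, foxtrot, juliet, golf, bravo, bravo, juliet]
Final RIGHT: [echo, hotel, foxtrot, golf, juliet, bravo, echo, juliet]
i=0: L=bravo=BASE, R=echo -> take RIGHT -> echo
i=1: BASE=india L=kilo R=hotel all differ -> CONFLICT
i=2: L=foxtrot R=foxtrot -> agree -> foxtrot
i=3: L=juliet, R=golf=BASE -> take LEFT -> juliet
i=4: L=golf=BASE, R=juliet -> take RIGHT -> juliet
i=5: L=bravo R=bravo -> agree -> bravo
i=6: L=bravo, R=echo=BASE -> take LEFT -> bravo
i=7: L=juliet R=juliet -> agree -> juliet
Index 3 -> juliet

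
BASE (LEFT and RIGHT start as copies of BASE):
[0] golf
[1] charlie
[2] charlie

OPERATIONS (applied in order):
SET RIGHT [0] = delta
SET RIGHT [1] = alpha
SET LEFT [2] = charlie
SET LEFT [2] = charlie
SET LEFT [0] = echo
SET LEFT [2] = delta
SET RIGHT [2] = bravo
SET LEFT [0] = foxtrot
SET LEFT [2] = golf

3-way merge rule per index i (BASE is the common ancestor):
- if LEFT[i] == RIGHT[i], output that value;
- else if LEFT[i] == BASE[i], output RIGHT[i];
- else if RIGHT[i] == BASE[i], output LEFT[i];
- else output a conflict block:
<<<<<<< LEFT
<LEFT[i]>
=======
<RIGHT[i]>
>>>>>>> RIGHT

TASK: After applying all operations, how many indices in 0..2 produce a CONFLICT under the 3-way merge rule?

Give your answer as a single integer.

Final LEFT:  [foxtrot, charlie, golf]
Final RIGHT: [delta, alpha, bravo]
i=0: BASE=golf L=foxtrot R=delta all differ -> CONFLICT
i=1: L=charlie=BASE, R=alpha -> take RIGHT -> alpha
i=2: BASE=charlie L=golf R=bravo all differ -> CONFLICT
Conflict count: 2

Answer: 2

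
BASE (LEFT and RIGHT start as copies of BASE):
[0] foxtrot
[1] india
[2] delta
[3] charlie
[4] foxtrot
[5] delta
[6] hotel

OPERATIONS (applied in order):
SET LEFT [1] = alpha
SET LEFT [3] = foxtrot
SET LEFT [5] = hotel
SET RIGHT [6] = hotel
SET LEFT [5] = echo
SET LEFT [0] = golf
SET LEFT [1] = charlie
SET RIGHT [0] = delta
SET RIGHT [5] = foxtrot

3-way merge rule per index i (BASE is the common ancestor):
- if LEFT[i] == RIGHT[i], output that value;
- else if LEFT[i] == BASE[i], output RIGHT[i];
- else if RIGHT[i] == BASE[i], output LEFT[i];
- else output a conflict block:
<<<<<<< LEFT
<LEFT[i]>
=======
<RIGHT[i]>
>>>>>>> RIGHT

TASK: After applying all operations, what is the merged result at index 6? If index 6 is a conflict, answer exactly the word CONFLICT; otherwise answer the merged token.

Answer: hotel

Derivation:
Final LEFT:  [golf, charlie, delta, foxtrot, foxtrot, echo, hotel]
Final RIGHT: [delta, india, delta, charlie, foxtrot, foxtrot, hotel]
i=0: BASE=foxtrot L=golf R=delta all differ -> CONFLICT
i=1: L=charlie, R=india=BASE -> take LEFT -> charlie
i=2: L=delta R=delta -> agree -> delta
i=3: L=foxtrot, R=charlie=BASE -> take LEFT -> foxtrot
i=4: L=foxtrot R=foxtrot -> agree -> foxtrot
i=5: BASE=delta L=echo R=foxtrot all differ -> CONFLICT
i=6: L=hotel R=hotel -> agree -> hotel
Index 6 -> hotel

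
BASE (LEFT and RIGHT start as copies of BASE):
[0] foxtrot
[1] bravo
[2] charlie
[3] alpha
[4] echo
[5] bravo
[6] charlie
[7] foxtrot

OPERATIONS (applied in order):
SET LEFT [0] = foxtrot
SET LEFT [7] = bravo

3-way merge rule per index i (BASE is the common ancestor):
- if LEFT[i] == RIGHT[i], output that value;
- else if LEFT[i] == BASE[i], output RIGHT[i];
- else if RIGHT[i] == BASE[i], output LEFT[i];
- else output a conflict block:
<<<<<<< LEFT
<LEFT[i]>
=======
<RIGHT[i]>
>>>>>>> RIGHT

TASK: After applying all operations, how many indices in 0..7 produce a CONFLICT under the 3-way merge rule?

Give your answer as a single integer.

Final LEFT:  [foxtrot, bravo, charlie, alpha, echo, bravo, charlie, bravo]
Final RIGHT: [foxtrot, bravo, charlie, alpha, echo, bravo, charlie, foxtrot]
i=0: L=foxtrot R=foxtrot -> agree -> foxtrot
i=1: L=bravo R=bravo -> agree -> bravo
i=2: L=charlie R=charlie -> agree -> charlie
i=3: L=alpha R=alpha -> agree -> alpha
i=4: L=echo R=echo -> agree -> echo
i=5: L=bravo R=bravo -> agree -> bravo
i=6: L=charlie R=charlie -> agree -> charlie
i=7: L=bravo, R=foxtrot=BASE -> take LEFT -> bravo
Conflict count: 0

Answer: 0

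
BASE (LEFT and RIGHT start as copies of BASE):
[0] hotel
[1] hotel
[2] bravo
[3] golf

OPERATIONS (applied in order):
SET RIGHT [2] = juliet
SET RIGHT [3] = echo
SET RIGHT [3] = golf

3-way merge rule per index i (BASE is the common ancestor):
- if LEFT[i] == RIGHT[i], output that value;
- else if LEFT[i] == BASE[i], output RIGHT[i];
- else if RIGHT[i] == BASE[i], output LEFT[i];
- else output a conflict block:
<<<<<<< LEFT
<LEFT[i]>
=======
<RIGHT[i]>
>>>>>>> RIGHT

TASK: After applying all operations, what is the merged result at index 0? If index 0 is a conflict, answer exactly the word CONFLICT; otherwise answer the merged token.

Answer: hotel

Derivation:
Final LEFT:  [hotel, hotel, bravo, golf]
Final RIGHT: [hotel, hotel, juliet, golf]
i=0: L=hotel R=hotel -> agree -> hotel
i=1: L=hotel R=hotel -> agree -> hotel
i=2: L=bravo=BASE, R=juliet -> take RIGHT -> juliet
i=3: L=golf R=golf -> agree -> golf
Index 0 -> hotel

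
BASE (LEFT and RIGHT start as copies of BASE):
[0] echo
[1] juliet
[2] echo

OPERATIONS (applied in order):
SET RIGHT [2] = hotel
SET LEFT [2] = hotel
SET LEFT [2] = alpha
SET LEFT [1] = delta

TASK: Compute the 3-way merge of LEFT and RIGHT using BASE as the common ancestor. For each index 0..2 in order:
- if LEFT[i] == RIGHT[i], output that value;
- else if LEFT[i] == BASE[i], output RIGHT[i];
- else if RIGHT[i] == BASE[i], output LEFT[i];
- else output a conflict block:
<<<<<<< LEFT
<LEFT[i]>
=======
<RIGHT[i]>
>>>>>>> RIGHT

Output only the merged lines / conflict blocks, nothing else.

Final LEFT:  [echo, delta, alpha]
Final RIGHT: [echo, juliet, hotel]
i=0: L=echo R=echo -> agree -> echo
i=1: L=delta, R=juliet=BASE -> take LEFT -> delta
i=2: BASE=echo L=alpha R=hotel all differ -> CONFLICT

Answer: echo
delta
<<<<<<< LEFT
alpha
=======
hotel
>>>>>>> RIGHT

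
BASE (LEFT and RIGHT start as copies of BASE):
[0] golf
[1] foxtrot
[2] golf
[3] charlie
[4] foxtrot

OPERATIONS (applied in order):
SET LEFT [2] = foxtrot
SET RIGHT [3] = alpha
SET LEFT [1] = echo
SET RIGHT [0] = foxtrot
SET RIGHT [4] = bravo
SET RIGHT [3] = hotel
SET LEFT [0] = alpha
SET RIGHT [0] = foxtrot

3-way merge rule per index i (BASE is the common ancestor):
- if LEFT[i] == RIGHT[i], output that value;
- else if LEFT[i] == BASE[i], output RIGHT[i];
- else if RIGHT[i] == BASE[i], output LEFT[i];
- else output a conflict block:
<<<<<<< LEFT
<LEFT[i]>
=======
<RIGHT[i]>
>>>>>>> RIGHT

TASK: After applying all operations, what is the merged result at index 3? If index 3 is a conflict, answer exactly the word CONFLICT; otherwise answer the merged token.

Answer: hotel

Derivation:
Final LEFT:  [alpha, echo, foxtrot, charlie, foxtrot]
Final RIGHT: [foxtrot, foxtrot, golf, hotel, bravo]
i=0: BASE=golf L=alpha R=foxtrot all differ -> CONFLICT
i=1: L=echo, R=foxtrot=BASE -> take LEFT -> echo
i=2: L=foxtrot, R=golf=BASE -> take LEFT -> foxtrot
i=3: L=charlie=BASE, R=hotel -> take RIGHT -> hotel
i=4: L=foxtrot=BASE, R=bravo -> take RIGHT -> bravo
Index 3 -> hotel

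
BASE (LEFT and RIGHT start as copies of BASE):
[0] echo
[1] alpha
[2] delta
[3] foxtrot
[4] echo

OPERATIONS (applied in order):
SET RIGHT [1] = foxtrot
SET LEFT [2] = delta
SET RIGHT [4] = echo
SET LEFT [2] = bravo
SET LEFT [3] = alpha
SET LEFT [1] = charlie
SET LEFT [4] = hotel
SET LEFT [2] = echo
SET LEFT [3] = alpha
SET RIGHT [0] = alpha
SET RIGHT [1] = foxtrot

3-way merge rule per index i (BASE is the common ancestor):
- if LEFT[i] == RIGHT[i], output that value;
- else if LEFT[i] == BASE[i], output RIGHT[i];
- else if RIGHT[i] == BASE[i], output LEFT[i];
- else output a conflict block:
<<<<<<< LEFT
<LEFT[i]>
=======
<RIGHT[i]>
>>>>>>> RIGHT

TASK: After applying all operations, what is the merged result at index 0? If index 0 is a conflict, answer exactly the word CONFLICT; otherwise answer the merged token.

Final LEFT:  [echo, charlie, echo, alpha, hotel]
Final RIGHT: [alpha, foxtrot, delta, foxtrot, echo]
i=0: L=echo=BASE, R=alpha -> take RIGHT -> alpha
i=1: BASE=alpha L=charlie R=foxtrot all differ -> CONFLICT
i=2: L=echo, R=delta=BASE -> take LEFT -> echo
i=3: L=alpha, R=foxtrot=BASE -> take LEFT -> alpha
i=4: L=hotel, R=echo=BASE -> take LEFT -> hotel
Index 0 -> alpha

Answer: alpha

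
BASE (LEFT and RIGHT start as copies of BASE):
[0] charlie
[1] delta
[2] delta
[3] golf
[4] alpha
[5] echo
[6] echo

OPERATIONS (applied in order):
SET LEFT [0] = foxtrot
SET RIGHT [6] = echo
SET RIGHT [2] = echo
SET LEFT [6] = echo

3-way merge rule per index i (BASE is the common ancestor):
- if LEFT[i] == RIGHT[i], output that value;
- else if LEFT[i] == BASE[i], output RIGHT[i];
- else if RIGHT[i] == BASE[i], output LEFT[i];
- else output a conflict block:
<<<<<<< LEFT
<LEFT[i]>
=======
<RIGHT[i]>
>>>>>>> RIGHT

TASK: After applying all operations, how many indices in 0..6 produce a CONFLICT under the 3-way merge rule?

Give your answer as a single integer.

Answer: 0

Derivation:
Final LEFT:  [foxtrot, delta, delta, golf, alpha, echo, echo]
Final RIGHT: [charlie, delta, echo, golf, alpha, echo, echo]
i=0: L=foxtrot, R=charlie=BASE -> take LEFT -> foxtrot
i=1: L=delta R=delta -> agree -> delta
i=2: L=delta=BASE, R=echo -> take RIGHT -> echo
i=3: L=golf R=golf -> agree -> golf
i=4: L=alpha R=alpha -> agree -> alpha
i=5: L=echo R=echo -> agree -> echo
i=6: L=echo R=echo -> agree -> echo
Conflict count: 0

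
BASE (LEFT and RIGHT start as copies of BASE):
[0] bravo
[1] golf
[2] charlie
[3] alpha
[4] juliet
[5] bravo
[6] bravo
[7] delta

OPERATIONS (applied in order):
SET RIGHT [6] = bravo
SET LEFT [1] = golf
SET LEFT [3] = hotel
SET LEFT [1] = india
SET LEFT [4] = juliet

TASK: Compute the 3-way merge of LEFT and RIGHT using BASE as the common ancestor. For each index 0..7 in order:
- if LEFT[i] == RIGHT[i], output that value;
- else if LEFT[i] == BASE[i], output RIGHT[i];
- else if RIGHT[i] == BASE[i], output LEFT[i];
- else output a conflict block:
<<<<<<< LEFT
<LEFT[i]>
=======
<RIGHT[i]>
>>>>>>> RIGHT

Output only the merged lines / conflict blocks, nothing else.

Answer: bravo
india
charlie
hotel
juliet
bravo
bravo
delta

Derivation:
Final LEFT:  [bravo, india, charlie, hotel, juliet, bravo, bravo, delta]
Final RIGHT: [bravo, golf, charlie, alpha, juliet, bravo, bravo, delta]
i=0: L=bravo R=bravo -> agree -> bravo
i=1: L=india, R=golf=BASE -> take LEFT -> india
i=2: L=charlie R=charlie -> agree -> charlie
i=3: L=hotel, R=alpha=BASE -> take LEFT -> hotel
i=4: L=juliet R=juliet -> agree -> juliet
i=5: L=bravo R=bravo -> agree -> bravo
i=6: L=bravo R=bravo -> agree -> bravo
i=7: L=delta R=delta -> agree -> delta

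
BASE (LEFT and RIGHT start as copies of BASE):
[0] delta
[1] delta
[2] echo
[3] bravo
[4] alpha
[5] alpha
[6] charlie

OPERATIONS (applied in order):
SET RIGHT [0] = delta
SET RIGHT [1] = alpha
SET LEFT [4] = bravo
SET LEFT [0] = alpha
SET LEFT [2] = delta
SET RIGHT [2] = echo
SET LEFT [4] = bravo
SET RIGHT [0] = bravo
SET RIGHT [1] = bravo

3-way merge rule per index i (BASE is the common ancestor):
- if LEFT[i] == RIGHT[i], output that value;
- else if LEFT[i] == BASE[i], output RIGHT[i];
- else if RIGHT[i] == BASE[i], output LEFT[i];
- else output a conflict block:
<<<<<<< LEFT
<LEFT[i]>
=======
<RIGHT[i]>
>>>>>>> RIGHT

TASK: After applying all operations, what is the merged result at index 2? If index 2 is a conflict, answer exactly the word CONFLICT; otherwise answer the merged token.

Answer: delta

Derivation:
Final LEFT:  [alpha, delta, delta, bravo, bravo, alpha, charlie]
Final RIGHT: [bravo, bravo, echo, bravo, alpha, alpha, charlie]
i=0: BASE=delta L=alpha R=bravo all differ -> CONFLICT
i=1: L=delta=BASE, R=bravo -> take RIGHT -> bravo
i=2: L=delta, R=echo=BASE -> take LEFT -> delta
i=3: L=bravo R=bravo -> agree -> bravo
i=4: L=bravo, R=alpha=BASE -> take LEFT -> bravo
i=5: L=alpha R=alpha -> agree -> alpha
i=6: L=charlie R=charlie -> agree -> charlie
Index 2 -> delta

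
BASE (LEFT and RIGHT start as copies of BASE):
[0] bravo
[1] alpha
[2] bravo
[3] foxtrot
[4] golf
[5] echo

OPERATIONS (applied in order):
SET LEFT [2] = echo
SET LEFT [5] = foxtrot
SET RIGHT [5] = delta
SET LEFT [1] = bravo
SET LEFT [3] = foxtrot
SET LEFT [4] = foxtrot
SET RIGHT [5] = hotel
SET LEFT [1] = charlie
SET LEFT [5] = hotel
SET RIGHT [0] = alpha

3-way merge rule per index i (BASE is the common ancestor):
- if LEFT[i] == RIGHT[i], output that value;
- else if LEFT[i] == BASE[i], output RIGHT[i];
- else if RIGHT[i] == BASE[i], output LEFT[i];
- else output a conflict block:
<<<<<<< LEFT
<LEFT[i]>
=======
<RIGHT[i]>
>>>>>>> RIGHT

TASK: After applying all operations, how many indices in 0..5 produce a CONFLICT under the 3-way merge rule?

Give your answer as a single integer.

Final LEFT:  [bravo, charlie, echo, foxtrot, foxtrot, hotel]
Final RIGHT: [alpha, alpha, bravo, foxtrot, golf, hotel]
i=0: L=bravo=BASE, R=alpha -> take RIGHT -> alpha
i=1: L=charlie, R=alpha=BASE -> take LEFT -> charlie
i=2: L=echo, R=bravo=BASE -> take LEFT -> echo
i=3: L=foxtrot R=foxtrot -> agree -> foxtrot
i=4: L=foxtrot, R=golf=BASE -> take LEFT -> foxtrot
i=5: L=hotel R=hotel -> agree -> hotel
Conflict count: 0

Answer: 0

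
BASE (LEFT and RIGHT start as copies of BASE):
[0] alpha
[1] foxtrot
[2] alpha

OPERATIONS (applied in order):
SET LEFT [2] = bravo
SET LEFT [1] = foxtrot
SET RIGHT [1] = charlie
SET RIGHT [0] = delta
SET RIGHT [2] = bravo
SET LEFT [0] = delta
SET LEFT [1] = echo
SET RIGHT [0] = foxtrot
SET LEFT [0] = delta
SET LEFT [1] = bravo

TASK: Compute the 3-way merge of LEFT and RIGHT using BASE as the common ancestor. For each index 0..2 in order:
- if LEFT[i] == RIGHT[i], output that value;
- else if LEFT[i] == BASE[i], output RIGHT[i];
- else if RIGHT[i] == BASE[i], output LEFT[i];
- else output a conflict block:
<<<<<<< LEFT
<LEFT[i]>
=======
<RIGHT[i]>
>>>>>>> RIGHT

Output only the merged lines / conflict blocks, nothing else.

Final LEFT:  [delta, bravo, bravo]
Final RIGHT: [foxtrot, charlie, bravo]
i=0: BASE=alpha L=delta R=foxtrot all differ -> CONFLICT
i=1: BASE=foxtrot L=bravo R=charlie all differ -> CONFLICT
i=2: L=bravo R=bravo -> agree -> bravo

Answer: <<<<<<< LEFT
delta
=======
foxtrot
>>>>>>> RIGHT
<<<<<<< LEFT
bravo
=======
charlie
>>>>>>> RIGHT
bravo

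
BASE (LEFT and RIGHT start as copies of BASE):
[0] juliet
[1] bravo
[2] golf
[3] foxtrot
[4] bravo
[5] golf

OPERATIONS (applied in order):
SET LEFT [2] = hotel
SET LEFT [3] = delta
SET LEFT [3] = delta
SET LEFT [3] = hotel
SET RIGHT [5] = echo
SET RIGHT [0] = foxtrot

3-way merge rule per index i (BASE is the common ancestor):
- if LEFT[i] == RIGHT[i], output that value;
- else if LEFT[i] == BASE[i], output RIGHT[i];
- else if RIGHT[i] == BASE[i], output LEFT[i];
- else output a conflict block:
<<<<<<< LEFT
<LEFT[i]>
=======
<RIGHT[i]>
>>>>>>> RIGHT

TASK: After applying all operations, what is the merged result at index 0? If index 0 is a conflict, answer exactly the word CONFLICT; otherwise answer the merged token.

Final LEFT:  [juliet, bravo, hotel, hotel, bravo, golf]
Final RIGHT: [foxtrot, bravo, golf, foxtrot, bravo, echo]
i=0: L=juliet=BASE, R=foxtrot -> take RIGHT -> foxtrot
i=1: L=bravo R=bravo -> agree -> bravo
i=2: L=hotel, R=golf=BASE -> take LEFT -> hotel
i=3: L=hotel, R=foxtrot=BASE -> take LEFT -> hotel
i=4: L=bravo R=bravo -> agree -> bravo
i=5: L=golf=BASE, R=echo -> take RIGHT -> echo
Index 0 -> foxtrot

Answer: foxtrot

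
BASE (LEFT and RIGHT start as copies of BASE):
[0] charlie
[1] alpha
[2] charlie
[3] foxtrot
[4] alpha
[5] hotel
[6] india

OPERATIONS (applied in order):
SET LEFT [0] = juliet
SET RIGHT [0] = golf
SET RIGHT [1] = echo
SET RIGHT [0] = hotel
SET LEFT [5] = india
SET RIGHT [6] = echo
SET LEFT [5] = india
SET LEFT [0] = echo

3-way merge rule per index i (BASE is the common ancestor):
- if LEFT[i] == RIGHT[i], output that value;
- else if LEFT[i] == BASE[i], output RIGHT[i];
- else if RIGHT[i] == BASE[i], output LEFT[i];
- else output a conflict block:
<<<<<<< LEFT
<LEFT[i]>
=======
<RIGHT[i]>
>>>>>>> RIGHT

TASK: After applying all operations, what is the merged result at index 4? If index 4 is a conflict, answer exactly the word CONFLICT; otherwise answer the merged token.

Answer: alpha

Derivation:
Final LEFT:  [echo, alpha, charlie, foxtrot, alpha, india, india]
Final RIGHT: [hotel, echo, charlie, foxtrot, alpha, hotel, echo]
i=0: BASE=charlie L=echo R=hotel all differ -> CONFLICT
i=1: L=alpha=BASE, R=echo -> take RIGHT -> echo
i=2: L=charlie R=charlie -> agree -> charlie
i=3: L=foxtrot R=foxtrot -> agree -> foxtrot
i=4: L=alpha R=alpha -> agree -> alpha
i=5: L=india, R=hotel=BASE -> take LEFT -> india
i=6: L=india=BASE, R=echo -> take RIGHT -> echo
Index 4 -> alpha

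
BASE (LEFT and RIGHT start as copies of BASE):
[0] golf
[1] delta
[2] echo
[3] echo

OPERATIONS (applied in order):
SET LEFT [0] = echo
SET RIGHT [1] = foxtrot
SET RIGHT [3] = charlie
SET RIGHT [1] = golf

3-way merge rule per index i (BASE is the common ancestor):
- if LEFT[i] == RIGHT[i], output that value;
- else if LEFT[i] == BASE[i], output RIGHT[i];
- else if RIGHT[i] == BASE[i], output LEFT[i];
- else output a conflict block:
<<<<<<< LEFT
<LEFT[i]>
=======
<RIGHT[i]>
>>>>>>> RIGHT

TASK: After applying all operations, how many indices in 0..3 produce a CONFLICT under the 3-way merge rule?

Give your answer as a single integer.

Answer: 0

Derivation:
Final LEFT:  [echo, delta, echo, echo]
Final RIGHT: [golf, golf, echo, charlie]
i=0: L=echo, R=golf=BASE -> take LEFT -> echo
i=1: L=delta=BASE, R=golf -> take RIGHT -> golf
i=2: L=echo R=echo -> agree -> echo
i=3: L=echo=BASE, R=charlie -> take RIGHT -> charlie
Conflict count: 0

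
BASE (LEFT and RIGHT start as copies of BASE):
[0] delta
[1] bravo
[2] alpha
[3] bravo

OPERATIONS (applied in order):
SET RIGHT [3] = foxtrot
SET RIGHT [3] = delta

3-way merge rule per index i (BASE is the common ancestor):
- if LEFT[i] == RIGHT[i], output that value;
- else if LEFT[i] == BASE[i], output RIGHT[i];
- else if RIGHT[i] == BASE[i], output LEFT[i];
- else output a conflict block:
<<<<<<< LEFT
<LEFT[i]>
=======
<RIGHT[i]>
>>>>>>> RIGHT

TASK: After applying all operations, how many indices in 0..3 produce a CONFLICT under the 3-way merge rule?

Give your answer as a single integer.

Final LEFT:  [delta, bravo, alpha, bravo]
Final RIGHT: [delta, bravo, alpha, delta]
i=0: L=delta R=delta -> agree -> delta
i=1: L=bravo R=bravo -> agree -> bravo
i=2: L=alpha R=alpha -> agree -> alpha
i=3: L=bravo=BASE, R=delta -> take RIGHT -> delta
Conflict count: 0

Answer: 0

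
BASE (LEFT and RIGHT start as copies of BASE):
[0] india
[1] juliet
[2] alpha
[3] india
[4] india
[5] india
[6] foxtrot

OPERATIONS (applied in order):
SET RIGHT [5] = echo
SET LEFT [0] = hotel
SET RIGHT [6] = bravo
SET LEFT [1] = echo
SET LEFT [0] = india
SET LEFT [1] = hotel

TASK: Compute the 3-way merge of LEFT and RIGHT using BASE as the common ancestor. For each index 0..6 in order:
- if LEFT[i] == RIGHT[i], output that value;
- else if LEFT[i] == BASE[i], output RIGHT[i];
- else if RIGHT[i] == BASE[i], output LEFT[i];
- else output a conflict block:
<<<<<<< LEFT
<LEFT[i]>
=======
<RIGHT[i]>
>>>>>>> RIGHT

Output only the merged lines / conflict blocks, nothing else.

Answer: india
hotel
alpha
india
india
echo
bravo

Derivation:
Final LEFT:  [india, hotel, alpha, india, india, india, foxtrot]
Final RIGHT: [india, juliet, alpha, india, india, echo, bravo]
i=0: L=india R=india -> agree -> india
i=1: L=hotel, R=juliet=BASE -> take LEFT -> hotel
i=2: L=alpha R=alpha -> agree -> alpha
i=3: L=india R=india -> agree -> india
i=4: L=india R=india -> agree -> india
i=5: L=india=BASE, R=echo -> take RIGHT -> echo
i=6: L=foxtrot=BASE, R=bravo -> take RIGHT -> bravo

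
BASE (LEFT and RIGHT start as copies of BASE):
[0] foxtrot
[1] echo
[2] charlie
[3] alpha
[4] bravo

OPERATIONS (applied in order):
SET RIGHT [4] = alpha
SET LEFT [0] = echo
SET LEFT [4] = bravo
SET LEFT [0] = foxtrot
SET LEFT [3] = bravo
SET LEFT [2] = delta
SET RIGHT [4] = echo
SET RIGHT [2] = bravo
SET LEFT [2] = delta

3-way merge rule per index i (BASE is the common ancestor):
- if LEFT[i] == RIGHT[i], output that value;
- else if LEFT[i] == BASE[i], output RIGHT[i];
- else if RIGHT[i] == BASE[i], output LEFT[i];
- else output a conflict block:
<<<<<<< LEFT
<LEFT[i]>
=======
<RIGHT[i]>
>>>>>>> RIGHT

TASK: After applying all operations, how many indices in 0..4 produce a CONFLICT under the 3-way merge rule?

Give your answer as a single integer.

Answer: 1

Derivation:
Final LEFT:  [foxtrot, echo, delta, bravo, bravo]
Final RIGHT: [foxtrot, echo, bravo, alpha, echo]
i=0: L=foxtrot R=foxtrot -> agree -> foxtrot
i=1: L=echo R=echo -> agree -> echo
i=2: BASE=charlie L=delta R=bravo all differ -> CONFLICT
i=3: L=bravo, R=alpha=BASE -> take LEFT -> bravo
i=4: L=bravo=BASE, R=echo -> take RIGHT -> echo
Conflict count: 1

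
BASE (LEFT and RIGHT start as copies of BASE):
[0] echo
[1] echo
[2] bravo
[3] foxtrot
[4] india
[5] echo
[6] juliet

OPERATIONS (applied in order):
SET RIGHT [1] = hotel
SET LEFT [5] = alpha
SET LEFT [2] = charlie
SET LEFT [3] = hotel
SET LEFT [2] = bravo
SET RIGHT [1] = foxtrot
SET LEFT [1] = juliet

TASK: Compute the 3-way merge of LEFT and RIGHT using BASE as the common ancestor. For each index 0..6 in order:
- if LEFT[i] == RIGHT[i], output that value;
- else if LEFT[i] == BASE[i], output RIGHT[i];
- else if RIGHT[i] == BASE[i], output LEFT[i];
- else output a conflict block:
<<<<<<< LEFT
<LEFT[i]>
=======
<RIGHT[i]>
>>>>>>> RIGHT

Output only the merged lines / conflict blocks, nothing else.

Answer: echo
<<<<<<< LEFT
juliet
=======
foxtrot
>>>>>>> RIGHT
bravo
hotel
india
alpha
juliet

Derivation:
Final LEFT:  [echo, juliet, bravo, hotel, india, alpha, juliet]
Final RIGHT: [echo, foxtrot, bravo, foxtrot, india, echo, juliet]
i=0: L=echo R=echo -> agree -> echo
i=1: BASE=echo L=juliet R=foxtrot all differ -> CONFLICT
i=2: L=bravo R=bravo -> agree -> bravo
i=3: L=hotel, R=foxtrot=BASE -> take LEFT -> hotel
i=4: L=india R=india -> agree -> india
i=5: L=alpha, R=echo=BASE -> take LEFT -> alpha
i=6: L=juliet R=juliet -> agree -> juliet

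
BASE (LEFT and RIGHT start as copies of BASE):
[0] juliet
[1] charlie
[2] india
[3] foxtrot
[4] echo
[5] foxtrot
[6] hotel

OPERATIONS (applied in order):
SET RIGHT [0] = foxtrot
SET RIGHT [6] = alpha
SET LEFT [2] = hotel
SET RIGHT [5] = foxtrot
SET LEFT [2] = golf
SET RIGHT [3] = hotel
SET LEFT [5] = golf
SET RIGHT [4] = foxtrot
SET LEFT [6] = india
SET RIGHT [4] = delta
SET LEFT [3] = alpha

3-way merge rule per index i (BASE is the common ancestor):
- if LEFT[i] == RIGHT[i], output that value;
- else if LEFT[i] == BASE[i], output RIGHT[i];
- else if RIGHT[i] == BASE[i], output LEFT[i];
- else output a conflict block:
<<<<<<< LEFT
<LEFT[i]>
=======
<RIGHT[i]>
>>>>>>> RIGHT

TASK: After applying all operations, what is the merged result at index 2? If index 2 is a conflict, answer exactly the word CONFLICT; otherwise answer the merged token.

Answer: golf

Derivation:
Final LEFT:  [juliet, charlie, golf, alpha, echo, golf, india]
Final RIGHT: [foxtrot, charlie, india, hotel, delta, foxtrot, alpha]
i=0: L=juliet=BASE, R=foxtrot -> take RIGHT -> foxtrot
i=1: L=charlie R=charlie -> agree -> charlie
i=2: L=golf, R=india=BASE -> take LEFT -> golf
i=3: BASE=foxtrot L=alpha R=hotel all differ -> CONFLICT
i=4: L=echo=BASE, R=delta -> take RIGHT -> delta
i=5: L=golf, R=foxtrot=BASE -> take LEFT -> golf
i=6: BASE=hotel L=india R=alpha all differ -> CONFLICT
Index 2 -> golf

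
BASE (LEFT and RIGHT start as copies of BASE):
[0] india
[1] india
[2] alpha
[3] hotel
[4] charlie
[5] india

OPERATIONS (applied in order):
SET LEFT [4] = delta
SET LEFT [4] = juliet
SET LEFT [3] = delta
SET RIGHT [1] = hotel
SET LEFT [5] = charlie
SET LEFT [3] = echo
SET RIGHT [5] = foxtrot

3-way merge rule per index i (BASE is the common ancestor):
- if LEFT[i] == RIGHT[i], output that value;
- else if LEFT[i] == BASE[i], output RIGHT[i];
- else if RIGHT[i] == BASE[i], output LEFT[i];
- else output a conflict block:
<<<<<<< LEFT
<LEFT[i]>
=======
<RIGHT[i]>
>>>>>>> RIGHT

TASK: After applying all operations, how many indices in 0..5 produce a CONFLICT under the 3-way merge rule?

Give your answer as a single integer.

Answer: 1

Derivation:
Final LEFT:  [india, india, alpha, echo, juliet, charlie]
Final RIGHT: [india, hotel, alpha, hotel, charlie, foxtrot]
i=0: L=india R=india -> agree -> india
i=1: L=india=BASE, R=hotel -> take RIGHT -> hotel
i=2: L=alpha R=alpha -> agree -> alpha
i=3: L=echo, R=hotel=BASE -> take LEFT -> echo
i=4: L=juliet, R=charlie=BASE -> take LEFT -> juliet
i=5: BASE=india L=charlie R=foxtrot all differ -> CONFLICT
Conflict count: 1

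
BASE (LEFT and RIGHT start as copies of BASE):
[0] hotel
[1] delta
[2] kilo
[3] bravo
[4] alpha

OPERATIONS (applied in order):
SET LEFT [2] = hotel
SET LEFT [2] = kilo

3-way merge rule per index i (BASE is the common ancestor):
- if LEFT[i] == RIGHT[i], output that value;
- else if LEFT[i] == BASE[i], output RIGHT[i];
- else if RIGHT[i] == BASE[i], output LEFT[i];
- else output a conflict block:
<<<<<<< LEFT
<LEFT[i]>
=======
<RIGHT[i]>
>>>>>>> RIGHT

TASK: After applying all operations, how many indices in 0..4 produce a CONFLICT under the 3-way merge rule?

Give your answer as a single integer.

Answer: 0

Derivation:
Final LEFT:  [hotel, delta, kilo, bravo, alpha]
Final RIGHT: [hotel, delta, kilo, bravo, alpha]
i=0: L=hotel R=hotel -> agree -> hotel
i=1: L=delta R=delta -> agree -> delta
i=2: L=kilo R=kilo -> agree -> kilo
i=3: L=bravo R=bravo -> agree -> bravo
i=4: L=alpha R=alpha -> agree -> alpha
Conflict count: 0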